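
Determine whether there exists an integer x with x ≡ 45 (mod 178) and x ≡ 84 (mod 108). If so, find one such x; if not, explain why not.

Reduce both congruences modulo 2, which divides 178 and 108: they say x ≡ 45 (mod 2) and x ≡ 84 (mod 2).
However 45 ≡ 1 and 84 ≡ 0 (mod 2), and 1 ≠ 0.
Hence the system has no solution.

No, no such integer exists.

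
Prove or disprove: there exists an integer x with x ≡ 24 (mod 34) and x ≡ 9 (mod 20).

Both moduli are multiples of 2 = gcd(34, 20), so any solution would satisfy x ≡ 24 and x ≡ 9 modulo 2 simultaneously.
However 24 ≡ 0 and 9 ≡ 1 (mod 2), and 0 ≠ 1.
So no integer satisfies both congruences.

There is no such integer.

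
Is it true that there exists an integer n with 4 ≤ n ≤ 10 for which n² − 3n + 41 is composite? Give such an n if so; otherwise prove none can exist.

At n = 7: 7² − 3·7 + 41 = 69 = 3·23, which is composite.

n = 7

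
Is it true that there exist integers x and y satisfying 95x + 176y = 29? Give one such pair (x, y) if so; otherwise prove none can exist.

Since gcd(95, 176) = 1, every integer is an integer combination of 95 and 176.
Euclidean algorithm: 176 = 1·95 + 81, 95 = 1·81 + 14, 81 = 5·14 + 11, 14 = 1·11 + 3, 11 = 3·3 + 2, 3 = 1·2 + 1, 2 = 2·1 + 0.
Working back up the chain: 1 = 3 − 1·2 = 3 − (11 − 3·3) = −11 + 4·3 = −11 + 4·(14 − 1·11) = 4·14 − 5·11 = 4·14 − 5·(81 − 5·14) = −5·81 + 29·14 = −5·81 + 29·(95 − 1·81) = 29·95 − 34·81 = 29·95 − 34·(176 − 1·95) = −34·176 + 63·95. So 95·63 + 176·(-34) = 1.
Multiplying through by 29: x = 63·29 = 1827, y = (-34)·29 = -986 is a solution.
Shifting by a multiple of (176, −95) keeps it a solution: x = 1827 − 10·176 = 67, y = -986 + 10·95 = -36.
Check: 95·67 + 176·(-36) = 6365 − 6336 = 29. ✓

x = 67, y = -36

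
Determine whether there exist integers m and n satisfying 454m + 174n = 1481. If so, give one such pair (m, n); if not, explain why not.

Both 454 and 174 are divisible by gcd(454, 174) = 2, hence so is any combination 454m + 174n.
But 1481 = 2·740 + 1, so 2 ∤ 1481.
So the equation is unsolvable over ℤ.

There are no such integers.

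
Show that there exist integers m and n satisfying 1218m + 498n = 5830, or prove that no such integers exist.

There are no such integers.

Any value of 1218m + 498n is a multiple of gcd(1218, 498) = 6.
But 5830 = 6·971 + 4, so 6 ∤ 5830.
So the equation is unsolvable over ℤ.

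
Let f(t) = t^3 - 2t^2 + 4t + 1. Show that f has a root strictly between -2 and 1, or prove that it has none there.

Such a root exists.

f(-2) = -23 and f(1) = 4, which have opposite signs.
Since f is a polynomial it is continuous on [-2, 1].
By the Intermediate Value Theorem, f takes the value 0 somewhere in the open interval.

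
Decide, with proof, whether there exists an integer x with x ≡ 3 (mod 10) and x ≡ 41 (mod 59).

gcd(10, 59) = 1, so the Chinese Remainder Theorem guarantees exactly one residue class mod 590 satisfying both.
Any solution of the first congruence is x = 3 + 10t; substituting into the second, 10t ≡ 41 − 3 ≡ 38 (mod 59).
To invert 10 modulo 59: 59 = 5·10 + 9, 10 = 1·9 + 1, 9 = 9·1 + 0, and unwinding, 1 = 10 − 1·9 = 10 − (59 − 5·10) = −59 + 6·10. Thus 10⁻¹ ≡ 6 (mod 59).
Therefore t ≡ 6·38 = 228 ≡ 51 (mod 59).
Taking t = 51 gives x = 3 + 10·51 = 513.
Verify: 513 = 51·10 + 3 and 513 = 8·59 + 41. ✓

x = 513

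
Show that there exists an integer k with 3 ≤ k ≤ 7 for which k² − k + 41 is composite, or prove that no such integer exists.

There is no such integer k in that range.

The values for k = 3, 4, …, 7 are 47, 53, 61, 71, 83, and each of these is prime.
So no value in the range makes the expression composite.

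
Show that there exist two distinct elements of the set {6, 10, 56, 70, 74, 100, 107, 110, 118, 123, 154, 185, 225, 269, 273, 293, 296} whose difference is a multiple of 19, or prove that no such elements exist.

No such pair exists.

Reduce each element modulo 19: 6↦6, 10↦10, 56↦18, 70↦13, 74↦17, 100↦5, 107↦12, 110↦15, 118↦4, 123↦9, 154↦2, 185↦14, 225↦16, 269↦3, 273↦7, 293↦8, 296↦11.
No residue repeats among the 17 elements, so no pair has difference ≡ 0 (mod 19).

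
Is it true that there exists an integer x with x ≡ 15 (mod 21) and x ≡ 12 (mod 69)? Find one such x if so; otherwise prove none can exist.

gcd(21, 69) = 3. A simultaneous solution exists iff 15 ≡ 12 (mod 3); here 15 mod 3 = 0 = 12 mod 3, so it does.
Write x = 15 + 21t. Then 21t ≡ 12 − 15 ≡ 66 (mod 69); dividing through by 3 gives 7t ≡ 22 (mod 23).
Since 7·10 = 70 = 3·23 + 1, the inverse of 7 mod 23 is 10.
Therefore t ≡ 10·22 = 220 ≡ 13 (mod 23).
Then x = 15 + 21·13 = 288.
Indeed 288 ≡ 15 (mod 21) and 288 ≡ 12 (mod 69).

x = 288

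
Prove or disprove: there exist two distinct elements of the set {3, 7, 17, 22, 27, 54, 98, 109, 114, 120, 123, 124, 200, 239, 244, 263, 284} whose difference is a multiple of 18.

Reduce each element modulo 18: 3↦3, 7↦7, 17↦17, 22↦4, 27↦9, 54↦0, 98↦8, 109↦1, 114↦6, 120↦12, 123↦15, 124↦16, 200↦2, 239↦5, 244↦10, 263↦11, 284↦14.
No residue repeats among the 17 elements, so no pair has difference ≡ 0 (mod 18).

No, no such pair exists.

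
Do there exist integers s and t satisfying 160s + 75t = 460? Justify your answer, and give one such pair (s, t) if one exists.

s = 1, t = 4

gcd(160, 75) = 5, and 5 divides 460, so integer solutions exist.
Dividing through by 5 reduces the equation to 32s + 15t = 92.
Euclidean algorithm: 32 = 2·15 + 2, 15 = 7·2 + 1, 2 = 2·1 + 0.
Back-substituting, 1 = 15 − 7·2 = 15 − 7·(32 − 2·15) = −7·32 + 15·15; that is, 32·(-7) + 15·15 = 1.
Times 92: 32·(-644) + 15·1380 = 92, so (-644, 1380) solves it.
Adding 43·15 to s and subtracting 43·32 from t gives the tidier solution (1, 4).
Check: 160·1 + 75·4 = 160 + 300 = 460. ✓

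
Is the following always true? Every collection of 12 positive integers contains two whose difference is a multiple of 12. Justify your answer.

No, the set {25, 26, 27, 28, 29, 30, 31, 32, 33, 34, 35, 36} is a counterexample.

Consider the 12 integers 25, 26, …, 36. They lie in distinct residue classes modulo 12, since 12 ≤ 12.
No two share a residue, so no pair has difference divisible by 12; the claim fails for this set.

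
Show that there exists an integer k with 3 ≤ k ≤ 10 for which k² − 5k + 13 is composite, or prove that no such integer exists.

At k = 7: 7² − 5·7 + 13 = 27 = 3·9, which is composite.

k = 7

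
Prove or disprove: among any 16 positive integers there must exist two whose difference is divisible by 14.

Partition the integers by their residue mod 14; there are 14 classes.
Placing 16 integers into 14 classes, some class receives at least two — say a and b.
Equal remainders mean a − b ≡ 0 (mod 14), so 14 divides their difference.

Yes, this is always true.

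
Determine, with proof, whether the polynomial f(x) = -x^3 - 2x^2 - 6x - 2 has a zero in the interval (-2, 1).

f(-2) = 10 and f(1) = -11, which have opposite signs.
f is continuous everywhere (it is a polynomial), in particular on [-2, 1].
By the Intermediate Value Theorem f must vanish at some point of (-2, 1).

Yes, f has a root in the interval.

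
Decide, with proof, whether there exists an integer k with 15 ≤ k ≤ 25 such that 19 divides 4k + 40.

The values of 4k + 40 for k = 15, 16, …, 25 are 100, 104, 108, 112, 116, 120, 124, 128, 132, 136, 140; reduced mod 19 these are 5, 9, 13, 17, 2, 6, 10, 14, 18, 3, 7.
Since 0 is absent from this list, 19 ∤ 4k + 40 for every k with 15 ≤ k ≤ 25.

There is no such integer k in that range.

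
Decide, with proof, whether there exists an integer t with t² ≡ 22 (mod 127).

t = 28

Take t = 28. Then 28² = 784 = 6·127 + 22, so 28² ≡ 22 (mod 127).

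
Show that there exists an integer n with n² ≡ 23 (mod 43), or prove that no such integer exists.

n = 18

n = 18 works: 18² = 324, and 324 − 23 = 301 = 7·43.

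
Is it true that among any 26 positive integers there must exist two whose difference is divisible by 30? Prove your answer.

Try 26 consecutive integers, 64, 65, …, 89. Their remainders mod 30 are 4, 5, 6, 7, 8, 9, 10, 11, 12, 13, 14, 15, 16, 17, 18, 19, 20, 21, 22, 23, 24, 25, 26, 27, 28, 29 — pairwise different, as any 26 ≤ 30 consecutive integers have distinct residues.
The differences between them range over 1, …, 25, none of which is divisible by 30.

No; for instance {64, 65, 66, 67, 68, 69, 70, 71, 72, 73, 74, 75, 76, 77, 78, 79, 80, 81, 82, 83, 84, 85, 86, 87, 88, 89} is a counterexample.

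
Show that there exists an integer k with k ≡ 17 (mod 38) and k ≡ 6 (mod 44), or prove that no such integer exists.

No, no such integer exists.

gcd(38, 44) = 2. If k ≡ 17 (mod 38) and k ≡ 6 (mod 44), then k ≡ 17 (mod 2) and k ≡ 6 (mod 2).
These are incompatible: 17 − 6 = 11 is not divisible by 2.
Hence the system has no solution.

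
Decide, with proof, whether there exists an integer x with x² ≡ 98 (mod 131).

Apply Euler's criterion with the prime 131: 98 is a quadratic residue iff 98^65 ≡ 1 (mod 131), and a non-residue iff it is ≡ −1.
Squaring successively (mod 131): 98^2 = 9604 ≡ 41; 98^4 ≡ 41² = 1681 ≡ 109; 98^8 ≡ 109² = 11881 ≡ 91; 98^16 ≡ 91² = 8281 ≡ 28; 98^32 ≡ 28² = 784 ≡ 129; 98^64 ≡ 129² = 16641 ≡ 4.
Since 65 = 64 + 1, 98^65 ≡ 4 · 98; multiplying out mod 131: 4·98 = 392 ≡ 130. Thus 98^65 ≡ 130 ≡ −1 (mod 131).
The value −1 means 98 is a non-residue modulo 131, so x² ≡ 98 (mod 131) is impossible.

No, no such integer exists.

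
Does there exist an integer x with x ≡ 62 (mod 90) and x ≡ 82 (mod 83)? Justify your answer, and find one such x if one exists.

x = 6722

The moduli 90 and 83 are coprime, so by the Chinese Remainder Theorem a unique solution modulo 7470 exists.
Any solution of the first congruence is x = 62 + 90t; substituting into the second, 90t ≡ 82 − 62 ≡ 20 (mod 83).
90 ≡ 7 (mod 83), so this reads 7t ≡ 20 (mod 83). To invert 7 modulo 83: 83 = 11·7 + 6, 7 = 1·6 + 1, 6 = 6·1 + 0, and unwinding, 1 = 7 − 1·6 = 7 − (83 − 11·7) = −83 + 12·7. Thus 7⁻¹ ≡ 12 (mod 83).
Therefore t ≡ 12·20 = 240 ≡ 74 (mod 83).
Taking t = 74 gives x = 62 + 90·74 = 6722.
Check: 6722 mod 90 = 62, 6722 mod 83 = 82. ✓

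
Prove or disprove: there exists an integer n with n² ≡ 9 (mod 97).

n = 94 works: 94² = 8836, and 8836 − 9 = 8827 = 91·97.

n = 94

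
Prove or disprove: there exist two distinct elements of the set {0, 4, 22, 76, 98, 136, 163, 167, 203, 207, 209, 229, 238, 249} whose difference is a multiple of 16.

No such pair exists.

Residues mod 16: 0↦0, 4↦4, 22↦6, 76↦12, 98↦2, 136↦8, 163↦3, 167↦7, 203↦11, 207↦15, 209↦1, 229↦5, 238↦14, 249↦9.
These 14 residues are pairwise different, hence no difference of two elements is divisible by 16.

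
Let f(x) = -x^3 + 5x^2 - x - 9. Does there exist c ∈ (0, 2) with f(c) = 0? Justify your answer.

Such a root exists.

f(0) = -9 and f(2) = 1, which have opposite signs.
As a polynomial, f is continuous on every closed interval.
The Intermediate Value Theorem then guarantees some c ∈ (0, 2) with f(c) = 0.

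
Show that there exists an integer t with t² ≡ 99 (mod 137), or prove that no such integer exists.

Take t = 28. Then 28² = 784 = 5·137 + 99, so 28² ≡ 99 (mod 137).

t = 28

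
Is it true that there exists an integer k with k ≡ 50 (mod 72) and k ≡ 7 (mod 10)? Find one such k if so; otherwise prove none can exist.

Reduce both congruences modulo 2, which divides 72 and 10: they say k ≡ 50 (mod 2) and k ≡ 7 (mod 2).
But 50 mod 2 = 0 while 7 mod 2 = 1, a contradiction.
Therefore no such k exists.

No, no such integer exists.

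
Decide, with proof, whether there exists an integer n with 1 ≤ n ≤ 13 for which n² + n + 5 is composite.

n = 5

At n = 5: 5² + 5 + 5 = 35 = 5·7, which is composite.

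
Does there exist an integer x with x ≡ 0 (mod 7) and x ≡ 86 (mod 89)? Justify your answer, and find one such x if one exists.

Since 7 and 89 share no common factor, CRT says the pair of congruences has a solution (unique mod 623).
Write x = 0 + 7t and require 0 + 7t ≡ 86 (mod 89), i.e. 7t ≡ 86 (mod 89).
Invert 7 mod 89 by the Euclidean algorithm: 89 = 12·7 + 5, 7 = 1·5 + 2, 5 = 2·2 + 1, 2 = 2·1 + 0; back-substituting, 1 = 5 − 2·2 = 5 − 2·(7 − 1·5) = −2·7 + 3·5 = −2·7 + 3·(89 − 12·7) = 3·89 − 38·7. Hence 7·(-38) ≡ 1, so 7⁻¹ ≡ -38 ≡ 51 (mod 89).
Multiplying by 51: t ≡ 51·86 = 4386 ≡ 25 (mod 89).
With t = 25: x = 0 + 7·25 = 175.
Verify: 175 = 25·7 + 0 and 175 = 1·89 + 86. ✓

x = 175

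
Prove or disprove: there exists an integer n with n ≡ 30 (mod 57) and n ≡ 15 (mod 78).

n = 1341

The moduli are not coprime: gcd(57, 78) = 3. Compatibility requires 3 ∣ (15 − 30) = -15, which holds, so solutions exist.
Put n = 30 + 57t, so we need 57t ≡ 63 (mod 78), equivalently (divide by 3) 19t ≡ 21 (mod 26).
Invert 19 mod 26 by the Euclidean algorithm: 26 = 1·19 + 7, 19 = 2·7 + 5, 7 = 1·5 + 2, 5 = 2·2 + 1, 2 = 2·1 + 0; back-substituting, 1 = 5 − 2·2 = 5 − 2·(7 − 1·5) = −2·7 + 3·5 = −2·7 + 3·(19 − 2·7) = 3·19 − 8·7 = 3·19 − 8·(26 − 1·19) = −8·26 + 11·19. Hence 19·11 ≡ 1, so 19⁻¹ ≡ 11 (mod 26).
Therefore t ≡ 11·21 = 231 ≡ 23 (mod 26).
Then n = 30 + 57·23 = 1341.
Check: 1341 mod 57 = 30, 1341 mod 78 = 15. ✓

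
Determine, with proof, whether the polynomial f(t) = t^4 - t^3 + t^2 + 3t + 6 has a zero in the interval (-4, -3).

The endpoint values f(-4) = 330 and f(-3) = 114 are both positive. Claim: f(t) > 0 for every t in (-4, -3).
Shift to the endpoint -3: with t = -3 − u (0 < u < 1), one computes f(-3 − u) = u^4 + 13u^3 + 64u^2 + 138u + 114.
The nonzero coefficients here are all positive, so for u > 0 every term is positive (or zero), and the constant term 114 is strictly positive.
So f is strictly positive on (-4, -3); no root exists in the interval.

f has no root in that interval.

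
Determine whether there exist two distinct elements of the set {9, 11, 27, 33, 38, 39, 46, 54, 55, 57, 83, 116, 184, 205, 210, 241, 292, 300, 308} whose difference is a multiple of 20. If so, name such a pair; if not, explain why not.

Two integers differ by a multiple of 20 exactly when they have the same residue mod 20. The residues are 9↦9, 11↦11, 27↦7, 33↦13, 38↦18, 39↦19, 46↦6, 54↦14, 55↦15, 57↦17, 83↦3, 116↦16, 184↦4, 205↦5, 210↦10, 241↦1, 292↦12, 300↦0, 308↦8.
These 19 residues are pairwise different, hence no difference of two elements is divisible by 20.

There is no such pair.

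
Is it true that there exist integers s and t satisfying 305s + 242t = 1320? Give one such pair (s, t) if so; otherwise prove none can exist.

Since gcd(305, 242) = 1, every integer is an integer combination of 305 and 242.
Run the Euclidean algorithm on 305 and 242: 305 = 1·242 + 63, 242 = 3·63 + 53, 63 = 1·53 + 10, 53 = 5·10 + 3, 10 = 3·3 + 1, 3 = 3·1 + 0.
Back-substituting, 1 = 10 − 3·3 = 10 − 3·(53 − 5·10) = −3·53 + 16·10 = −3·53 + 16·(63 − 1·53) = 16·63 − 19·53 = 16·63 − 19·(242 − 3·63) = −19·242 + 73·63 = −19·242 + 73·(305 − 1·242) = 73·305 − 92·242; that is, 305·73 + 242·(-92) = 1.
Scaling by 1320 gives the particular solution (s, t) = (96360, -121440).
Shifting by a multiple of (242, −305) keeps it a solution: s = 96360 − 398·242 = 44, t = -121440 + 398·305 = -50.
Indeed 305·44 + 242·(-50) = 13420 − 12100 = 1320.

s = 44, t = -50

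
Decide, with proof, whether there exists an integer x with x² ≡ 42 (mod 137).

Apply Euler's criterion with the prime 137: 42 is a quadratic residue iff 42^68 ≡ 1 (mod 137), and a non-residue iff it is ≡ −1.
Squaring successively (mod 137): 42^2 = 1764 ≡ 120; 42^4 ≡ 120² = 14400 ≡ 15; 42^8 ≡ 15² = 225 ≡ 88; 42^16 ≡ 88² = 7744 ≡ 72; 42^32 ≡ 72² = 5184 ≡ 115; 42^64 ≡ 115² = 13225 ≡ 73.
Since 68 = 64 + 4, 42^68 ≡ 73 · 15; multiplying out mod 137: 73·15 = 1095 ≡ 136. Thus 42^68 ≡ 136 ≡ −1 (mod 137).
By Euler's criterion 42 is a quadratic non-residue mod 137: no x satisfies x² ≡ 42 (mod 137).

There is no such integer.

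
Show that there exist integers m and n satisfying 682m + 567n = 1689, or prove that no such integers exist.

Since gcd(682, 567) = 1, every integer is an integer combination of 682 and 567.
Dividing repeatedly: 682 = 1·567 + 115, 567 = 4·115 + 107, 115 = 1·107 + 8, 107 = 13·8 + 3, 8 = 2·3 + 2, 3 = 1·2 + 1, 2 = 2·1 + 0.
Working back up the chain: 1 = 3 − 1·2 = 3 − (8 − 2·3) = −8 + 3·3 = −8 + 3·(107 − 13·8) = 3·107 − 40·8 = 3·107 − 40·(115 − 1·107) = −40·115 + 43·107 = −40·115 + 43·(567 − 4·115) = 43·567 − 212·115 = 43·567 − 212·(682 − 1·567) = −212·682 + 255·567. So 682·(-212) + 567·255 = 1.
Scaling by 1689 gives the particular solution (m, n) = (-358068, 430695).
Shifting by a multiple of (567, −682) keeps it a solution: m = -358068 + 632·567 = 276, n = 430695 − 632·682 = -329.
Indeed 682·276 + 567·(-329) = 188232 − 186543 = 1689.

m = 276, n = -329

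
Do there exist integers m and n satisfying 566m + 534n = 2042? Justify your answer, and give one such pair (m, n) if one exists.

gcd(566, 534) = 2, and 2 divides 2042, so integer solutions exist.
Dividing through by 2 reduces the equation to 283m + 267n = 1021.
Run the Euclidean algorithm on 283 and 267: 283 = 1·267 + 16, 267 = 16·16 + 11, 16 = 1·11 + 5, 11 = 2·5 + 1, 5 = 5·1 + 0.
Back-substituting, 1 = 11 − 2·5 = 11 − 2·(16 − 1·11) = −2·16 + 3·11 = −2·16 + 3·(267 − 16·16) = 3·267 − 50·16 = 3·267 − 50·(283 − 1·267) = −50·283 + 53·267; that is, 283·(-50) + 267·53 = 1.
Multiplying through by 1021: m = (-50)·1021 = -51050, n = 53·1021 = 54113 is a solution.
Adding 192·267 to m and subtracting 192·283 from n gives the tidier solution (214, -223).
Check: 566·214 + 534·(-223) = 121124 − 119082 = 2042. ✓

m = 214, n = -223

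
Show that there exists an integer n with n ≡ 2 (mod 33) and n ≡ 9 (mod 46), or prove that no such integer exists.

Since 33 and 46 share no common factor, CRT says the pair of congruences has a solution (unique mod 1518).
Write n = 2 + 33t and require 2 + 33t ≡ 9 (mod 46), i.e. 33t ≡ 7 (mod 46).
Note 33·7 = 231 ≡ 1 (mod 46) (as 231 − 1 = 5·46), so 33⁻¹ ≡ 7.
Multiplying by 7: t ≡ 7·7 = 49 ≡ 3 (mod 46).
With t = 3: n = 2 + 33·3 = 101.
Check: 101 mod 33 = 2, 101 mod 46 = 9. ✓

n = 101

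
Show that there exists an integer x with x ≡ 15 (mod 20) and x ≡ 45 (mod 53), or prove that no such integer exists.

x = 575

The moduli 20 and 53 are coprime, so by the Chinese Remainder Theorem a unique solution modulo 1060 exists.
Write x = 15 + 20t and require 15 + 20t ≡ 45 (mod 53), i.e. 20t ≡ 30 (mod 53).
Since 20·8 = 160 = 3·53 + 1, the inverse of 20 mod 53 is 8.
Multiplying by 8: t ≡ 8·30 = 240 ≡ 28 (mod 53).
With t = 28: x = 15 + 20·28 = 575.
Indeed 575 ≡ 15 (mod 20) and 575 ≡ 45 (mod 53).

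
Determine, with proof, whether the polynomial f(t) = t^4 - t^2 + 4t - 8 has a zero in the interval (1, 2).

f(1) = -4 and f(2) = 12, which have opposite signs.
Since f is a polynomial it is continuous on [1, 2].
By the Intermediate Value Theorem f must vanish at some point of (1, 2).

Such a root exists.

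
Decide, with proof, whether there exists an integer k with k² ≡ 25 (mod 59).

Take k = 54. Then 54² = 2916 = 49·59 + 25, so 54² ≡ 25 (mod 59).

k = 54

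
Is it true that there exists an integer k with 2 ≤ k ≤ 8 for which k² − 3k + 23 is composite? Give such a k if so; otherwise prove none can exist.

At k = 4: 4² − 3·4 + 23 = 27 = 3·9, which is composite.

k = 4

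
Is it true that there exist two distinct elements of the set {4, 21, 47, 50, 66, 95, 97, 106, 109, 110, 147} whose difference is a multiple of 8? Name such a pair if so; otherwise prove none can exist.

21 mod 8 = 5 and 109 mod 8 = 5, so 109 − 21 = 88 = 11·8.

Yes: 21 and 109.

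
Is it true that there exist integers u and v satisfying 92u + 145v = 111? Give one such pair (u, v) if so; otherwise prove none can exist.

u = 28, v = -17

Since gcd(92, 145) = 1, every integer is an integer combination of 92 and 145.
Run the Euclidean algorithm on 145 and 92: 145 = 1·92 + 53, 92 = 1·53 + 39, 53 = 1·39 + 14, 39 = 2·14 + 11, 14 = 1·11 + 3, 11 = 3·3 + 2, 3 = 1·2 + 1, 2 = 2·1 + 0.
Unwinding: 1 = 3 − 1·2 = 3 − (11 − 3·3) = −11 + 4·3 = −11 + 4·(14 − 1·11) = 4·14 − 5·11 = 4·14 − 5·(39 − 2·14) = −5·39 + 14·14 = −5·39 + 14·(53 − 1·39) = 14·53 − 19·39 = 14·53 − 19·(92 − 1·53) = −19·92 + 33·53 = −19·92 + 33·(145 − 1·92) = 33·145 − 52·92, i.e. 92·(-52) + 145·33 = 1.
Times 111: 92·(-5772) + 145·3663 = 111, so (-5772, 3663) solves it.
Shifting by a multiple of (145, −92) keeps it a solution: u = -5772 + 40·145 = 28, v = 3663 − 40·92 = -17.
Check: 92·28 + 145·(-17) = 2576 − 2465 = 111. ✓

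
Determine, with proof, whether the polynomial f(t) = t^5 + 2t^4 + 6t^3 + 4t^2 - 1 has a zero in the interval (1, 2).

No such root exists.

The endpoint values f(1) = 12 and f(2) = 127 are both positive. Claim: f(t) > 0 for every t in (1, 2).
Shift to the endpoint 1: with t = 1 + u (0 < u < 1), one computes f(1 + u) = u^5 + 7u^4 + 24u^3 + 44u^2 + 39u + 12.
All 6 nonzero coefficients of this polynomial in u are positive; hence for u > 0 the value is a sum of positive terms (the constant 12 among them).
Therefore f(t) > 0 throughout (1, 2), and f has no zero there.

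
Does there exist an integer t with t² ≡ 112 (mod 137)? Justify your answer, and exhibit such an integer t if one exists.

Take t = 89. Then 89² = 7921 = 57·137 + 112, so 89² ≡ 112 (mod 137).

t = 89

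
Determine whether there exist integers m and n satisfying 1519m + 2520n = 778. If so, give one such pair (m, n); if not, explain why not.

Both 1519 and 2520 are divisible by gcd(1519, 2520) = 7, hence so is any combination 1519m + 2520n.
However 778 leaves remainder 1 on division by 7.
So the equation is unsolvable over ℤ.

No, no such integers exist.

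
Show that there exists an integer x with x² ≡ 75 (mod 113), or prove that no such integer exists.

Apply Euler's criterion with the prime 113: 75 is a quadratic residue iff 75^56 ≡ 1 (mod 113), and a non-residue iff it is ≡ −1.
Squaring successively (mod 113): 75^2 = 5625 ≡ 88; 75^4 ≡ 88² = 7744 ≡ 60; 75^8 ≡ 60² = 3600 ≡ 97; 75^16 ≡ 97² = 9409 ≡ 30; 75^32 ≡ 30² = 900 ≡ 109.
Since 56 = 32 + 16 + 8, 75^56 ≡ 109 · 30 · 97; multiplying out mod 113: 109·30 = 3270 ≡ 106, then 106·97 = 10282 ≡ 112. Thus 75^56 ≡ 112 ≡ −1 (mod 113).
The value −1 means 75 is a non-residue modulo 113, so x² ≡ 75 (mod 113) is impossible.

No, no such integer exists.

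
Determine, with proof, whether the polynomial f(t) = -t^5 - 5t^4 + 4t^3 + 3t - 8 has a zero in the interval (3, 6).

f(3) = -539 and f(6) = -13382, both negative, so a sign-change argument is unavailable; we show f keeps this sign on the whole interval.
Substitute t = 3 + u, where 0 < u < 3 on the interval. Expanding, f(3 + u) = -u^5 - 20u^4 - 146u^3 - 504u^2 - 834u - 539.
All 6 nonzero coefficients of this polynomial in u are negative; hence for u > 0 the value is a sum of negative terms (the constant -539 among them).
So f is strictly negative on (3, 6); no root exists in the interval.

No.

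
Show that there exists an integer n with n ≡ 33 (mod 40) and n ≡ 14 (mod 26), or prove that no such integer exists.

There is no such integer.

Both moduli are multiples of 2 = gcd(40, 26), so any solution would satisfy n ≡ 33 and n ≡ 14 modulo 2 simultaneously.
However 33 ≡ 1 and 14 ≡ 0 (mod 2), and 1 ≠ 0.
Hence the system has no solution.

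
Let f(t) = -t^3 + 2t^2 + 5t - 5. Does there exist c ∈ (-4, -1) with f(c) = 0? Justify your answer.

f(-4) = 71 and f(-1) = -7, which have opposite signs.
f is continuous everywhere (it is a polynomial), in particular on [-4, -1].
By the Intermediate Value Theorem f must vanish at some point of (-4, -1).

Yes, f has a root in the interval.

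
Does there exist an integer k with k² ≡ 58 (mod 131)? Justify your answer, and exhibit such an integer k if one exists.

k = 53

Take k = 53. Then 53² = 2809 = 21·131 + 58, so 53² ≡ 58 (mod 131).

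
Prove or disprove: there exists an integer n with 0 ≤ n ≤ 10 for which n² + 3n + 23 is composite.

At n = 2: 2² + 3·2 + 23 = 33 = 3·11, which is composite.

n = 2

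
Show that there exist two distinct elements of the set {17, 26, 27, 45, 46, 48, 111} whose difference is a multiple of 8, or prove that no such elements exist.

No, no such pair exists.

Two integers differ by a multiple of 8 exactly when they have the same residue mod 8. The residues are 17↦1, 26↦2, 27↦3, 45↦5, 46↦6, 48↦0, 111↦7.
No residue repeats among the 7 elements, so no pair has difference ≡ 0 (mod 8).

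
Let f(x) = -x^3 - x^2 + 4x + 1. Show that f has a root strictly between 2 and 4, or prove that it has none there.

No such root exists.

f(2) = -3 and f(4) = -63, both negative, so a sign-change argument is unavailable; we show f keeps this sign on the whole interval.
Shift to the endpoint 2: with x = 2 + u (0 < u < 2), one computes f(2 + u) = -u^3 - 7u^2 - 12u - 3.
All 4 nonzero coefficients of this polynomial in u are negative; hence for u > 0 the value is a sum of negative terms (the constant -3 among them).
Therefore f(x) < 0 throughout (2, 4), and f has no zero there.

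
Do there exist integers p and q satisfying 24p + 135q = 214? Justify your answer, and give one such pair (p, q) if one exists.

gcd(24, 135) = 3, so every integer of the form 24p + 135q is a multiple of 3.
But 214 is not a multiple of 3 (it leaves remainder 1).
Therefore 24p + 135q = 214 has no solution in integers.

No such integers exist.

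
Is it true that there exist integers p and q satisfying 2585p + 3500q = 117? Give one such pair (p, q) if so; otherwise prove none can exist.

No, no such integers exist.

Both 2585 and 3500 are divisible by gcd(2585, 3500) = 5, hence so is any combination 2585p + 3500q.
However 117 leaves remainder 2 on division by 5.
Therefore 2585p + 3500q = 117 has no solution in integers.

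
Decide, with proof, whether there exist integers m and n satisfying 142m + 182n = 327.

Any value of 142m + 182n is a multiple of gcd(142, 182) = 2.
But 327 is not a multiple of 2 (it leaves remainder 1).
Therefore 142m + 182n = 327 has no solution in integers.

There are no such integers.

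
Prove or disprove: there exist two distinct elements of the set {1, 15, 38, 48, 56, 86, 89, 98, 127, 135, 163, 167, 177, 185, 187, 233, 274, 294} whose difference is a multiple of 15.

Yes: 15 and 135.

Both 15 and 135 leave remainder 0 on division by 15; their difference 120 = 8·15 is a multiple of 15.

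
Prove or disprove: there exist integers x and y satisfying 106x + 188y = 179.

No, no such integers exist.

Both 106 and 188 are divisible by gcd(106, 188) = 2, hence so is any combination 106x + 188y.
However 179 leaves remainder 1 on division by 2.
So the equation is unsolvable over ℤ.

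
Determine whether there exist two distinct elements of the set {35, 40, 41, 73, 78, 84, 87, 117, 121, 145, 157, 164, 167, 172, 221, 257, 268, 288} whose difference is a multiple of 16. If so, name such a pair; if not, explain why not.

Reduce each element mod 16: 35↦3, 40↦8, 41↦9, 73↦9, 78↦14, 84↦4, 87↦7, 117↦5, 121↦9, 145↦1, 157↦13, 164↦4, 167↦7, 172↦12, 221↦13, 257↦1, 268↦12, 288↦0. The residue 9 repeats (at 41 and 73), and 73 − 41 = 32 = 2·16.

41 and 73 are such a pair.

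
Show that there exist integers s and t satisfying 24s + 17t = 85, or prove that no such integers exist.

Since gcd(24, 17) = 1, every integer is an integer combination of 24 and 17.
Run the Euclidean algorithm on 24 and 17: 24 = 1·17 + 7, 17 = 2·7 + 3, 7 = 2·3 + 1, 3 = 3·1 + 0.
Unwinding: 1 = 7 − 2·3 = 7 − 2·(17 − 2·7) = −2·17 + 5·7 = −2·17 + 5·(24 − 1·17) = 5·24 − 7·17, i.e. 24·5 + 17·(-7) = 1.
Times 85: 24·425 + 17·(-595) = 85, so (425, -595) solves it.
Shifting by a multiple of (17, −24) keeps it a solution: s = 425 − 25·17 = 0, t = -595 + 25·24 = 5.
Indeed 24·0 + 17·5 = 0 + 85 = 85.

s = 0, t = 5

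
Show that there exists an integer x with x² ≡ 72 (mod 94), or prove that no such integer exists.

Take x = 52. Then 52² = 2704 = 28·94 + 72, so 52² ≡ 72 (mod 94).

x = 52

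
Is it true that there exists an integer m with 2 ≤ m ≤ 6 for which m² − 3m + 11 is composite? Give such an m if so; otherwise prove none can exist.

m = 2

At m = 2: 2² − 3·2 + 11 = 9 = 3·3, which is composite.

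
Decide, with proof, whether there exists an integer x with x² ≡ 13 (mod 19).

No, no such integer exists.

Squares mod 19 repeat after x = 9 (as (−x)² = x²); for x = 0..9 they are 0, 1, 4, 9, 16, 6, 17, 11, 7, 5.
The set of squares mod 19 is therefore {0, 1, 4, 5, 6, 7, 9, 11, 16, 17}, which does not contain 13.
Hence no integer x has x² ≡ 13 (mod 19).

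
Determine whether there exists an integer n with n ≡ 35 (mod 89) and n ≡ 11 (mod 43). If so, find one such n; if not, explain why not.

gcd(89, 43) = 1, so the Chinese Remainder Theorem guarantees exactly one residue class mod 3827 satisfying both.
Any solution of the first congruence is n = 35 + 89t; substituting into the second, 89t ≡ 11 − 35 ≡ 19 (mod 43).
89 ≡ 3 (mod 43), so this reads 3t ≡ 19 (mod 43). Note 3·29 = 87 ≡ 1 (mod 43) (as 87 − 1 = 2·43), so 3⁻¹ ≡ 29.
Therefore t ≡ 29·19 = 551 ≡ 35 (mod 43).
With t = 35: n = 35 + 89·35 = 3150.
Indeed 3150 ≡ 35 (mod 89) and 3150 ≡ 11 (mod 43).

n = 3150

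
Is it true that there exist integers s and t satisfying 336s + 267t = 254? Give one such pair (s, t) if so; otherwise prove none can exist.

There are no such integers.

Any value of 336s + 267t is a multiple of gcd(336, 267) = 3.
However 254 leaves remainder 2 on division by 3.
Hence no integers s, t satisfy the equation.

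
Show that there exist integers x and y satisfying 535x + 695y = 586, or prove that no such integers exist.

There are no such integers.

gcd(535, 695) = 5, so every integer of the form 535x + 695y is a multiple of 5.
But 586 = 5·117 + 1, so 5 ∤ 586.
Therefore 535x + 695y = 586 has no solution in integers.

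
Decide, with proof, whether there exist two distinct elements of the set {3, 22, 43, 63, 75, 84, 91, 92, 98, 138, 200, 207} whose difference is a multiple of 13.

Two integers differ by a multiple of 13 exactly when they have the same residue mod 13. The residues are 3↦3, 22↦9, 43↦4, 63↦11, 75↦10, 84↦6, 91↦0, 92↦1, 98↦7, 138↦8, 200↦5, 207↦12.
These 12 residues are pairwise different, hence no difference of two elements is divisible by 13.

No, no such pair exists.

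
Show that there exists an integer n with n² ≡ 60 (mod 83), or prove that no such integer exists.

There is no such integer.

Apply Euler's criterion with the prime 83: 60 is a quadratic residue iff 60^41 ≡ 1 (mod 83), and a non-residue iff it is ≡ −1.
Repeated squaring mod 83: 60^2 = 3600 ≡ 31; 60^4 ≡ 31² = 961 ≡ 48; 60^8 ≡ 48² = 2304 ≡ 63; 60^16 ≡ 63² = 3969 ≡ 68; 60^32 ≡ 68² = 4624 ≡ 59.
Since 41 = 32 + 8 + 1, 60^41 ≡ 59 · 63 · 60; multiplying out mod 83: 59·63 = 3717 ≡ 65, then 65·60 = 3900 ≡ 82. Thus 60^41 ≡ 82 ≡ −1 (mod 83).
The value −1 means 60 is a non-residue modulo 83, so n² ≡ 60 (mod 83) is impossible.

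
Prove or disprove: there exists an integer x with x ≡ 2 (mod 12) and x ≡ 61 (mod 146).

There is no such integer.

gcd(12, 146) = 2. If x ≡ 2 (mod 12) and x ≡ 61 (mod 146), then x ≡ 2 (mod 2) and x ≡ 61 (mod 2).
These are incompatible: 2 − 61 = -59 is not divisible by 2.
Therefore no such x exists.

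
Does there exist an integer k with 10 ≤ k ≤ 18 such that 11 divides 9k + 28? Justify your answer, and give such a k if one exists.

k = 14

k = 14 works, since 9·14 + 28 = 154 = 14·11.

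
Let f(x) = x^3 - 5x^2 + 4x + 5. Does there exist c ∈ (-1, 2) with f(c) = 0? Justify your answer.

f(-1) = -5 and f(2) = 1, which have opposite signs.
f is continuous everywhere (it is a polynomial), in particular on [-1, 2].
The Intermediate Value Theorem then guarantees some c ∈ (-1, 2) with f(c) = 0.

Such a root exists.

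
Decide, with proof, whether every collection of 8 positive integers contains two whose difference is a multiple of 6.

Yes, this is always true.

There are exactly 6 possible remainders on division by 6.
With 8 integers and only 6 classes, the pigeonhole principle forces two of them, say a and b, into the same class.
Then a ≡ b (mod 6), i.e. 6 ∣ (a − b).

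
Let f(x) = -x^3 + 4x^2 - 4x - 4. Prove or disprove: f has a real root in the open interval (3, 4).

f(3) = -7 and f(4) = -20, both negative, so a sign-change argument is unavailable; we show f keeps this sign on the whole interval.
Substitute x = 3 + u, where 0 < u < 1 on the interval. Expanding, f(3 + u) = -u^3 - 5u^2 - 7u - 7.
The nonzero coefficients here are all negative, so for u > 0 every term is negative (or zero), and the constant term -7 is strictly negative.
So f is strictly negative on (3, 4); no root exists in the interval.

No.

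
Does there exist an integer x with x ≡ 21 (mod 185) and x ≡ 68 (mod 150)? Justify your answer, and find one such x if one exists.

gcd(185, 150) = 5. If x ≡ 21 (mod 185) and x ≡ 68 (mod 150), then x ≡ 21 (mod 5) and x ≡ 68 (mod 5).
These are incompatible: 21 − 68 = -47 is not divisible by 5.
So no integer satisfies both congruences.

There is no such integer.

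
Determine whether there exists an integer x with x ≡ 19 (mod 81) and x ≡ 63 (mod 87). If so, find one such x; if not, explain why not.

There is no such integer.

Both moduli are multiples of 3 = gcd(81, 87), so any solution would satisfy x ≡ 19 and x ≡ 63 modulo 3 simultaneously.
However 19 ≡ 1 and 63 ≡ 0 (mod 3), and 1 ≠ 0.
So no integer satisfies both congruences.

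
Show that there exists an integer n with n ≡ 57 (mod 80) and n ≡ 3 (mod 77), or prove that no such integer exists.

The moduli 80 and 77 are coprime, so by the Chinese Remainder Theorem a unique solution modulo 6160 exists.
Any solution of the first congruence is n = 57 + 80t; substituting into the second, 80t ≡ 3 − 57 ≡ 23 (mod 77).
80 ≡ 3 (mod 77), so this reads 3t ≡ 23 (mod 77). Note 3·26 = 78 ≡ 1 (mod 77) (as 78 − 1 = 1·77), so 3⁻¹ ≡ 26.
Therefore t ≡ 26·23 = 598 ≡ 59 (mod 77).
Taking t = 59 gives n = 57 + 80·59 = 4777.
Verify: 4777 = 59·80 + 57 and 4777 = 62·77 + 3. ✓

n = 4777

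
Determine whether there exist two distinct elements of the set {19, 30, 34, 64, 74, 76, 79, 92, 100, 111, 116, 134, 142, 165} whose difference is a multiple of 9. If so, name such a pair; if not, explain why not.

19 mod 9 = 1 and 64 mod 9 = 1, so 64 − 19 = 45 = 5·9.

19 and 64 are such a pair.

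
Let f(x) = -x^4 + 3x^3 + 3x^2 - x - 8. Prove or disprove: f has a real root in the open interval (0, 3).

Such a root exists.

f(0) = -8 and f(3) = 16, which have opposite signs.
Since f is a polynomial it is continuous on [0, 3].
By the Intermediate Value Theorem, f takes the value 0 somewhere in the open interval.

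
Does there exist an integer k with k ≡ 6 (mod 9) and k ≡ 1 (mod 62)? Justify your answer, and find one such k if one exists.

gcd(9, 62) = 1, so the Chinese Remainder Theorem guarantees exactly one residue class mod 558 satisfying both.
Write k = 6 + 9t and require 6 + 9t ≡ 1 (mod 62), i.e. 9t ≡ 57 (mod 62).
Note 9·7 = 63 ≡ 1 (mod 62) (as 63 − 1 = 1·62), so 9⁻¹ ≡ 7.
Therefore t ≡ 7·57 = 399 ≡ 27 (mod 62).
With t = 27: k = 6 + 9·27 = 249.
Verify: 249 = 27·9 + 6 and 249 = 4·62 + 1. ✓

k = 249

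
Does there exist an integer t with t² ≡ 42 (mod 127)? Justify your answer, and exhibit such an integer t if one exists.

t = 114 works: 114² = 12996, and 12996 − 42 = 12954 = 102·127.

t = 114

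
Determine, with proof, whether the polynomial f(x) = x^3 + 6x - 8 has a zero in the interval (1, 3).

f(1) = -1 and f(3) = 37, which have opposite signs.
As a polynomial, f is continuous on every closed interval.
By the Intermediate Value Theorem, f takes the value 0 somewhere in the open interval.

Such a root exists.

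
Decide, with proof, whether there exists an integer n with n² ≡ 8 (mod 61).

Apply Euler's criterion with the prime 61: 8 is a quadratic residue iff 8^30 ≡ 1 (mod 61), and a non-residue iff it is ≡ −1.
Repeated squaring mod 61: 8^2 = 64 ≡ 3; 8^4 ≡ 3² = 9 ≡ 9; 8^8 ≡ 9² = 81 ≡ 20; 8^16 ≡ 20² = 400 ≡ 34.
Since 30 = 16 + 8 + 4 + 2, 8^30 ≡ 34 · 20 · 9 · 3; multiplying out mod 61: 34·20 = 680 ≡ 9, then 9·9 = 81 ≡ 20, then 20·3 = 60 ≡ 60. Thus 8^30 ≡ 60 ≡ −1 (mod 61).
The value −1 means 8 is a non-residue modulo 61, so n² ≡ 8 (mod 61) is impossible.

No, no such integer exists.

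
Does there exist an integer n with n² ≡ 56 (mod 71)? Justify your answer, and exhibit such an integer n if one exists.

No such integer exists.

71 is prime, so by Euler's criterion 56 is a square mod 71 iff 56^((71−1)/2) = 56^35 ≡ 1 (mod 71).
Squaring successively (mod 71): 56^2 = 3136 ≡ 12; 56^4 ≡ 12² = 144 ≡ 2; 56^8 ≡ 2² = 4 ≡ 4; 56^16 ≡ 4² = 16 ≡ 16; 56^32 ≡ 16² = 256 ≡ 43.
Since 35 = 32 + 2 + 1, 56^35 ≡ 43 · 12 · 56; multiplying out mod 71: 43·12 = 516 ≡ 19, then 19·56 = 1064 ≡ 70. Thus 56^35 ≡ 70 ≡ −1 (mod 71).
By Euler's criterion 56 is a quadratic non-residue mod 71: no n satisfies n² ≡ 56 (mod 71).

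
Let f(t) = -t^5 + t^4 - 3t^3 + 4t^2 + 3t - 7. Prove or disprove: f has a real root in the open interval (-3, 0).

Such a root exists.

f(-3) = 425 and f(0) = -7, which have opposite signs.
Since f is a polynomial it is continuous on [-3, 0].
By the Intermediate Value Theorem f must vanish at some point of (-3, 0).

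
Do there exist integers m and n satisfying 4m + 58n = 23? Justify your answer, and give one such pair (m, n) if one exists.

Both 4 and 58 are divisible by gcd(4, 58) = 2, hence so is any combination 4m + 58n.
However 23 leaves remainder 1 on division by 2.
Hence no integers m, n satisfy the equation.

No such integers exist.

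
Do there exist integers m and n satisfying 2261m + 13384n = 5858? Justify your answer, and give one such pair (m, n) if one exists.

Both 2261 and 13384 are divisible by gcd(2261, 13384) = 7, hence so is any combination 2261m + 13384n.
But 5858 is not a multiple of 7 (it leaves remainder 6).
Therefore 2261m + 13384n = 5858 has no solution in integers.

No, no such integers exist.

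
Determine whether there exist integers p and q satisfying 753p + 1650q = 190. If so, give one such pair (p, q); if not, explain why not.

No such integers exist.

Any value of 753p + 1650q is a multiple of gcd(753, 1650) = 3.
But 190 is not a multiple of 3 (it leaves remainder 1).
So the equation is unsolvable over ℤ.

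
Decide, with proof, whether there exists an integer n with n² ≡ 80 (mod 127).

127 is prime, so by Euler's criterion 80 is a square mod 127 iff 80^((127−1)/2) = 80^63 ≡ 1 (mod 127).
Squaring successively (mod 127): 80^2 = 6400 ≡ 50; 80^4 ≡ 50² = 2500 ≡ 87; 80^8 ≡ 87² = 7569 ≡ 76; 80^16 ≡ 76² = 5776 ≡ 61; 80^32 ≡ 61² = 3721 ≡ 38.
Since 63 = 32 + 16 + 8 + 4 + 2 + 1, 80^63 ≡ 38 · 61 · 76 · 87 · 50 · 80; multiplying out mod 127: 38·61 = 2318 ≡ 32, then 32·76 = 2432 ≡ 19, then 19·87 = 1653 ≡ 2, then 2·50 = 100 ≡ 100, then 100·80 = 8000 ≡ 126. Thus 80^63 ≡ 126 ≡ −1 (mod 127).
By Euler's criterion 80 is a quadratic non-residue mod 127: no n satisfies n² ≡ 80 (mod 127).

No, no such integer exists.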